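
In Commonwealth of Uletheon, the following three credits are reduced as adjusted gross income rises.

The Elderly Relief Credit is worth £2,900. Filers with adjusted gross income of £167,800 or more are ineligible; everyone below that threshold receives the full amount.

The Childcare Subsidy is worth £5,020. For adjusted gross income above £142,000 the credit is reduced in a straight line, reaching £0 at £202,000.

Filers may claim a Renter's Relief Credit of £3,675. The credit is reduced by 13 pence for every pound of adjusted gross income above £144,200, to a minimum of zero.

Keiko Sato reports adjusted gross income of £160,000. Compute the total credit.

£8,035

Elderly Relief Credit: £160,000 is below the £167,800 cutoff, so the full £2,900 applies.
Childcare Subsidy: £160,000 is £18,000 into a £60,000 phase-out range, leaving 42,000/60,000 of the credit: £5,020 × 42,000/60,000 = £3,514.
Renter's Relief Credit: 13% of the £15,800 excess over £144,200 is £2,054; credit = £3,675 − £2,054 = £1,621.
Total: £2,900 + £3,514 + £1,621 = £8,035.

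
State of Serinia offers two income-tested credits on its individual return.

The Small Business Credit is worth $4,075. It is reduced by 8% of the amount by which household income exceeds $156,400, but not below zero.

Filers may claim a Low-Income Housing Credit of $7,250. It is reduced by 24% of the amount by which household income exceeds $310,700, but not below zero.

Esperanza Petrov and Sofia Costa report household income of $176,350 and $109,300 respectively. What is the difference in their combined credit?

$1,596

Esperanza ($176,350): Small Business Credit: 8% of the $19,950 excess over $156,400 is $1,596; credit = $4,075 − $1,596 = $2,479. Low-Income Housing Credit: $176,350 is at or below the $310,700 threshold, so the full $7,250 applies. total $2,479 + $7,250 = $9,729
Sofia ($109,300): Small Business Credit: $109,300 is at or below the $156,400 threshold, so the full $4,075 applies. Low-Income Housing Credit: $109,300 is at or below the $310,700 threshold, so the full $7,250 applies. total $4,075 + $7,250 = $11,325
Difference: |$9,729 − $11,325| = $1,596.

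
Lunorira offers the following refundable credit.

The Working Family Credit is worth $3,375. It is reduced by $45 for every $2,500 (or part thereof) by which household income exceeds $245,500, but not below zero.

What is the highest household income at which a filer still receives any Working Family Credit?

$430,500

After 74 increments the reduction is 74 × $45 = $3,330, leaving $45; one more increment wipes it out. Increment 74 ends at excess 74 × $2,500 = $185,000, so the highest qualifying income is $245,500 + $185,000 = $430,500.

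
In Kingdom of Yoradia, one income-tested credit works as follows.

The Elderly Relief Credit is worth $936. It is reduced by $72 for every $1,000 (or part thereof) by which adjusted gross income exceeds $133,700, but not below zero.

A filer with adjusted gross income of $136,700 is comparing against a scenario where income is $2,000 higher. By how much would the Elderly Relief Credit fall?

At $136,700 — income exceeds $133,700 by $3,000, which is 3 full-or-partial $1,000 increments; reduction = 3 × $72 = $216, leaving $720.
At $138,700 — income exceeds $133,700 by $5,000, which is 5 full-or-partial $1,000 increments; reduction = 5 × $72 = $360, leaving $576.
Lost: $720 − $576 = $144.

$144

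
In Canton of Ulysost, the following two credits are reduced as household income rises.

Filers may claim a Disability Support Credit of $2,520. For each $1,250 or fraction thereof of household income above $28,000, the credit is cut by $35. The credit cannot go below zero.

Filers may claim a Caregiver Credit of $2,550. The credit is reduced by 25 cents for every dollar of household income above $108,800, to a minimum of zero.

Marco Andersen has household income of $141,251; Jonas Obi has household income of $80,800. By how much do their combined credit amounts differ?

$3,565

Marco ($141,251): Disability Support Credit: income exceeds $28,000 by $113,251 → 91 increments × $35 = $3,185 ≥ base, so the credit is $0. Caregiver Credit: 25% of the $32,451 excess over $108,800 is $8,112.75 ≥ base, so the credit is $0. total $0 + $0 = $0
Jonas ($80,800): Disability Support Credit: income exceeds $28,000 by $52,800, which is 43 full-or-partial $1,250 increments; reduction = 43 × $35 = $1,505, leaving $1,015. Caregiver Credit: $80,800 is at or below the $108,800 threshold, so the full $2,550 applies. total $1,015 + $2,550 = $3,565
Difference: |$0 − $3,565| = $3,565.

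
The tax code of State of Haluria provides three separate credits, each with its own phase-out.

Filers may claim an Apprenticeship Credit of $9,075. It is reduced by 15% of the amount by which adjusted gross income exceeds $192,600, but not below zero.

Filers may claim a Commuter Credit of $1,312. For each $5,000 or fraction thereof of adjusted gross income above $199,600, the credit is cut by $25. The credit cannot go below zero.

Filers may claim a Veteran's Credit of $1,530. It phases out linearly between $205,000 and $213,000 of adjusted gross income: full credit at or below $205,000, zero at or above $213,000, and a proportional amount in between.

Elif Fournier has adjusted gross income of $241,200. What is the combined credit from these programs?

Apprenticeship Credit: 15% of the $48,600 excess over $192,600 is $7,290; credit = $9,075 − $7,290 = $1,785.
Commuter Credit: income exceeds $199,600 by $41,600, which is 9 full-or-partial $5,000 increments; reduction = 9 × $25 = $225, leaving $1,087.
Veteran's Credit: $241,200 is at or above $213,000, so the credit is $0.
Total: $1,785 + $1,087 + $0 = $2,872.

$2,872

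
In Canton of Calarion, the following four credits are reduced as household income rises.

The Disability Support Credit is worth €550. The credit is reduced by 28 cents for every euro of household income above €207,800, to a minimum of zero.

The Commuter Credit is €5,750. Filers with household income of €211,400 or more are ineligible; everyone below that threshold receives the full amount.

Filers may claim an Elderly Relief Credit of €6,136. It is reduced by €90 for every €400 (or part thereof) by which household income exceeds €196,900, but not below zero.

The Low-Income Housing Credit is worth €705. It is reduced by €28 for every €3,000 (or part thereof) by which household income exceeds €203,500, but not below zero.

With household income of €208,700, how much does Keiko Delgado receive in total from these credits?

€10,133

Disability Support Credit: 28% of the €900 excess over €207,800 is €252; credit = €550 − €252 = €298.
Commuter Credit: €208,700 is below the €211,400 cutoff, so the full €5,750 applies.
Elderly Relief Credit: income exceeds €196,900 by €11,800, which is 30 full-or-partial €400 increments; reduction = 30 × €90 = €2,700, leaving €3,436.
Low-Income Housing Credit: income exceeds €203,500 by €5,200, which is 2 full-or-partial €3,000 increments; reduction = 2 × €28 = €56, leaving €649.
Total: €298 + €5,750 + €3,436 + €649 = €10,133.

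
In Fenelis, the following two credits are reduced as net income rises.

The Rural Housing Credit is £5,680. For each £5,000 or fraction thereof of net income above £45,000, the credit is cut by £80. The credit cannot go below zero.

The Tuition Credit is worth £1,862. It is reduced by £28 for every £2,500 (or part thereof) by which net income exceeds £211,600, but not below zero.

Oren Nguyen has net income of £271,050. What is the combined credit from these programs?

Rural Housing Credit: income exceeds £45,000 by £226,050, which is 46 full-or-partial £5,000 increments; reduction = 46 × £80 = £3,680, leaving £2,000.
Tuition Credit: income exceeds £211,600 by £59,450, which is 24 full-or-partial £2,500 increments; reduction = 24 × £28 = £672, leaving £1,190.
Total: £2,000 + £1,190 = £3,190.

£3,190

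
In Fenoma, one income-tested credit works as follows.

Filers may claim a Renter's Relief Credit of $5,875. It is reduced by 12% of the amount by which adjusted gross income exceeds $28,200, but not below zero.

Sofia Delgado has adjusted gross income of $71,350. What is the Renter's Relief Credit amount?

Renter's Relief Credit: 12% of the $43,150 excess over $28,200 is $5,178; credit = $5,875 − $5,178 = $697.

$697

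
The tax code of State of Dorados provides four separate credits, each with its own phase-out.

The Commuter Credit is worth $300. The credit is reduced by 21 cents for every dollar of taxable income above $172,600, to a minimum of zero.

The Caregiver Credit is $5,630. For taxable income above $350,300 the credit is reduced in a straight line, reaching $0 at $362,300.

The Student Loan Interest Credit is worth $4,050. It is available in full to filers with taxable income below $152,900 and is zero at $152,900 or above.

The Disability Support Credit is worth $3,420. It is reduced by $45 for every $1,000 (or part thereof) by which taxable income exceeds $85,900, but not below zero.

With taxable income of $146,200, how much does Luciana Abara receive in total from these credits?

Commuter Credit: $146,200 is at or below the $172,600 threshold, so the full $300 applies.
Caregiver Credit: $146,200 is at or below the $350,300 threshold, so the full $5,630 applies.
Student Loan Interest Credit: $146,200 is below the $152,900 cutoff, so the full $4,050 applies.
Disability Support Credit: income exceeds $85,900 by $60,300, which is 61 full-or-partial $1,000 increments; reduction = 61 × $45 = $2,745, leaving $675.
Total: $300 + $5,630 + $4,050 + $675 = $10,655.

$10,655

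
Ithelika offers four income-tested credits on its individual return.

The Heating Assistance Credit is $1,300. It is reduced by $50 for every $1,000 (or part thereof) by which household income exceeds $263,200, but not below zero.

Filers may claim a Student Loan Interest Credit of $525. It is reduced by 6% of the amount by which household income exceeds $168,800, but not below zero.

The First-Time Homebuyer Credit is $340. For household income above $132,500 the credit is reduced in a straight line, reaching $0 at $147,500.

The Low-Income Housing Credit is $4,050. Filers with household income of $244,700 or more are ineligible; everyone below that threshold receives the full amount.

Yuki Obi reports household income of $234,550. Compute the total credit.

Heating Assistance Credit: $234,550 is at or below the $263,200 threshold, so the full $1,300 applies.
Student Loan Interest Credit: 6% of the $65,750 excess over $168,800 is $3,945 ≥ base, so the credit is $0.
First-Time Homebuyer Credit: $234,550 is at or above $147,500, so the credit is $0.
Low-Income Housing Credit: $234,550 is below the $244,700 cutoff, so the full $4,050 applies.
Total: $1,300 + $0 + $0 + $4,050 = $5,350.

$5,350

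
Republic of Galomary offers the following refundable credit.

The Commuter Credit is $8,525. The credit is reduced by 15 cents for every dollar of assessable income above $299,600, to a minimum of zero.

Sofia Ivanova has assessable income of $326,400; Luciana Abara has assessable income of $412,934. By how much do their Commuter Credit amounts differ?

$4,505

Sofia ($326,400): Commuter Credit: 15% of the $26,800 excess over $299,600 is $4,020; credit = $8,525 − $4,020 = $4,505.
Luciana ($412,934): Commuter Credit: 15% of the $113,334 excess over $299,600 is $17,000.10 ≥ base, so the credit is $0.
Difference: |$4,505 − $0| = $4,505.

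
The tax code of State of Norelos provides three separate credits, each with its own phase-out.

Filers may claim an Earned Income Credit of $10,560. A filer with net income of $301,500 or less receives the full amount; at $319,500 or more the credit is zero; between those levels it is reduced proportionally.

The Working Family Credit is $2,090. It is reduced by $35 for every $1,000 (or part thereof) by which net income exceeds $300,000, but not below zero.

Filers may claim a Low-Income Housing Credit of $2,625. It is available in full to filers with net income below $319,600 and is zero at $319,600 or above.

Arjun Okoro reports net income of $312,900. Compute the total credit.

$8,132

Earned Income Credit: $312,900 is $11,400 into a $18,000 phase-out range, leaving 6,600/18,000 of the credit: $10,560 × 6,600/18,000 = $3,872.
Working Family Credit: income exceeds $300,000 by $12,900, which is 13 full-or-partial $1,000 increments; reduction = 13 × $35 = $455, leaving $1,635.
Low-Income Housing Credit: $312,900 is below the $319,600 cutoff, so the full $2,625 applies.
Total: $3,872 + $1,635 + $2,625 = $8,132.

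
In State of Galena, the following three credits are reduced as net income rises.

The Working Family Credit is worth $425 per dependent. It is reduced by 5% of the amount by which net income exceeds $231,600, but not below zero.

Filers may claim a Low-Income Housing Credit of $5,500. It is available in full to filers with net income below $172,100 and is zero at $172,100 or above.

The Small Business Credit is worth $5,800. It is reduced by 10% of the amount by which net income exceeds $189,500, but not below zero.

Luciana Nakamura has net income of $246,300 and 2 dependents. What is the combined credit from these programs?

$235

Working Family Credit: base = 2 × $425 = $850. 5% of the $14,700 excess over $231,600 is $735; credit = $850 − $735 = $115.
Low-Income Housing Credit: $246,300 meets or exceeds the $172,100 cutoff, so the credit is $0.
Small Business Credit: 10% of the $56,800 excess over $189,500 is $5,680; credit = $5,800 − $5,680 = $120.
Total: $115 + $0 + $120 = $235.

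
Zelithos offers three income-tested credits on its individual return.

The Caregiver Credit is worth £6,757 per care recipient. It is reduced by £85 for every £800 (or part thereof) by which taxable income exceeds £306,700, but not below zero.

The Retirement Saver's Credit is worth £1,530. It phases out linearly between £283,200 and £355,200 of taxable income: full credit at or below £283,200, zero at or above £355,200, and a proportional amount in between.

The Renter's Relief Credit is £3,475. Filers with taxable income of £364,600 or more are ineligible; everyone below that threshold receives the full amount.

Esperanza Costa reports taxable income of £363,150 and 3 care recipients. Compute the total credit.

Caregiver Credit: base = 3 × £6,757 = £20,271. income exceeds £306,700 by £56,450, which is 71 full-or-partial £800 increments; reduction = 71 × £85 = £6,035, leaving £14,236.
Retirement Saver's Credit: £363,150 is at or above £355,200, so the credit is £0.
Renter's Relief Credit: £363,150 is below the £364,600 cutoff, so the full £3,475 applies.
Total: £14,236 + £0 + £3,475 = £17,711.

£17,711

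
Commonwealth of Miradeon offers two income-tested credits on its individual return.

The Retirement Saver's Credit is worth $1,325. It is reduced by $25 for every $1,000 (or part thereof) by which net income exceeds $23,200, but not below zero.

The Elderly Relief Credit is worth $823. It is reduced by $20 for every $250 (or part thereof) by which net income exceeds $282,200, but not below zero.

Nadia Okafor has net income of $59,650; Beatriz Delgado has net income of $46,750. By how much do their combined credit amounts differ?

$325

Nadia ($59,650): Retirement Saver's Credit: income exceeds $23,200 by $36,450, which is 37 full-or-partial $1,000 increments; reduction = 37 × $25 = $925, leaving $400. Elderly Relief Credit: $59,650 is at or below the $282,200 threshold, so the full $823 applies. total $400 + $823 = $1,223
Beatriz ($46,750): Retirement Saver's Credit: income exceeds $23,200 by $23,550, which is 24 full-or-partial $1,000 increments; reduction = 24 × $25 = $600, leaving $725. Elderly Relief Credit: $46,750 is at or below the $282,200 threshold, so the full $823 applies. total $725 + $823 = $1,548
Difference: |$1,223 − $1,548| = $325.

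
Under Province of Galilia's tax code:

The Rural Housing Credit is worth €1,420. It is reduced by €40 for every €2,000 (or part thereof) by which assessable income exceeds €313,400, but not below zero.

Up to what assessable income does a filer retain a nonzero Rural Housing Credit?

€383,400

After 35 increments the reduction is 35 × €40 = €1,400, leaving €20; one more increment wipes it out. Increment 35 ends at excess 35 × €2,000 = €70,000, so the highest qualifying income is €313,400 + €70,000 = €383,400.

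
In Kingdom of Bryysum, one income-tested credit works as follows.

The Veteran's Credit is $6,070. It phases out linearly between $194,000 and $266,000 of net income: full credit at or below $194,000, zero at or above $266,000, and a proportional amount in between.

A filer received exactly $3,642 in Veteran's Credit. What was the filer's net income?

$3,642 is 3,642/6,070 of the full $6,070, so 2,428/6,070 of the $72,000 range has been used: income = $194,000 + $72,000 × 2,428/6,070 = $222,800.

$222,800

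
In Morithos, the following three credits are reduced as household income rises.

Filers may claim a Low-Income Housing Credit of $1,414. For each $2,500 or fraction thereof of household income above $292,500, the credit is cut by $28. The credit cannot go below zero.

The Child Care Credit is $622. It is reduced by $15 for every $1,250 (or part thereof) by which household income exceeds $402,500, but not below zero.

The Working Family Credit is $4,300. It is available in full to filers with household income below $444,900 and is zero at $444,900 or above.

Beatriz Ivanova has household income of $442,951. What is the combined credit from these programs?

$4,427

Low-Income Housing Credit: income exceeds $292,500 by $150,451 → 61 increments × $28 = $1,708 ≥ base, so the credit is $0.
Child Care Credit: income exceeds $402,500 by $40,451, which is 33 full-or-partial $1,250 increments; reduction = 33 × $15 = $495, leaving $127.
Working Family Credit: $442,951 is below the $444,900 cutoff, so the full $4,300 applies.
Total: $0 + $127 + $4,300 = $4,427.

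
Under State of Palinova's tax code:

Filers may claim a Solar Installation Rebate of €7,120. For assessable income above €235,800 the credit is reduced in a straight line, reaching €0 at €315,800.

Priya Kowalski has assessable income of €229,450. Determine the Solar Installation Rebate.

€7,120

Solar Installation Rebate: €229,450 is at or below the €235,800 threshold, so the full €7,120 applies.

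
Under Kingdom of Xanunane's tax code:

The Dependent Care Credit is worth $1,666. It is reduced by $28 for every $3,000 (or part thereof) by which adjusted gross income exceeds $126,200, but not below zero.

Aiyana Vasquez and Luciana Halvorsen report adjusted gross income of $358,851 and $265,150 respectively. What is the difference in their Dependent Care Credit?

Aiyana ($358,851): Dependent Care Credit: income exceeds $126,200 by $232,651 → 78 increments × $28 = $2,184 ≥ base, so the credit is $0.
Luciana ($265,150): Dependent Care Credit: income exceeds $126,200 by $138,950, which is 47 full-or-partial $3,000 increments; reduction = 47 × $28 = $1,316, leaving $350.
Difference: |$0 − $350| = $350.

$350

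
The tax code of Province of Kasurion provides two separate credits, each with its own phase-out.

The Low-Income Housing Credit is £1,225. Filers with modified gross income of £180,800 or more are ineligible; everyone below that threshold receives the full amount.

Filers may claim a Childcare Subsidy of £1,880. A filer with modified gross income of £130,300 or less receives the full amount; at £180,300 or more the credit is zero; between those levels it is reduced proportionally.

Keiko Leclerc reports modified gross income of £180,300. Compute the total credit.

£1,225

Low-Income Housing Credit: £180,300 is below the £180,800 cutoff, so the full £1,225 applies.
Childcare Subsidy: £180,300 is at or above £180,300, so the credit is £0.
Total: £1,225 + £0 = £1,225.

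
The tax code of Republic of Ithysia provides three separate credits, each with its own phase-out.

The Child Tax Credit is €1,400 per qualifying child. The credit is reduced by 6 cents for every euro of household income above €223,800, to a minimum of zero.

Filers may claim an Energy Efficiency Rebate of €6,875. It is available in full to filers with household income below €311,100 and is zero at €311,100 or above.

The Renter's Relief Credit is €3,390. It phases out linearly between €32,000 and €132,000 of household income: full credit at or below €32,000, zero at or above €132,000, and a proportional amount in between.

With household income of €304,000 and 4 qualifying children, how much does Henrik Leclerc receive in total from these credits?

Child Tax Credit: base = 4 × €1,400 = €5,600. 6% of the €80,200 excess over €223,800 is €4,812; credit = €5,600 − €4,812 = €788.
Energy Efficiency Rebate: €304,000 is below the €311,100 cutoff, so the full €6,875 applies.
Renter's Relief Credit: €304,000 is at or above €132,000, so the credit is €0.
Total: €788 + €6,875 + €0 = €7,663.

€7,663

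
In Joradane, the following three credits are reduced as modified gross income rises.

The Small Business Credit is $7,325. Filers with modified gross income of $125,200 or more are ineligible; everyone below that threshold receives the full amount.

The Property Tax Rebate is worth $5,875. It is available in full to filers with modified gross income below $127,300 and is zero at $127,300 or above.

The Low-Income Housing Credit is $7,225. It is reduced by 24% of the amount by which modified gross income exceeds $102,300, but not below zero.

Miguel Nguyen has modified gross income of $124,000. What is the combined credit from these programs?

$15,217

Small Business Credit: $124,000 is below the $125,200 cutoff, so the full $7,325 applies.
Property Tax Rebate: $124,000 is below the $127,300 cutoff, so the full $5,875 applies.
Low-Income Housing Credit: 24% of the $21,700 excess over $102,300 is $5,208; credit = $7,225 − $5,208 = $2,017.
Total: $7,325 + $5,875 + $2,017 = $15,217.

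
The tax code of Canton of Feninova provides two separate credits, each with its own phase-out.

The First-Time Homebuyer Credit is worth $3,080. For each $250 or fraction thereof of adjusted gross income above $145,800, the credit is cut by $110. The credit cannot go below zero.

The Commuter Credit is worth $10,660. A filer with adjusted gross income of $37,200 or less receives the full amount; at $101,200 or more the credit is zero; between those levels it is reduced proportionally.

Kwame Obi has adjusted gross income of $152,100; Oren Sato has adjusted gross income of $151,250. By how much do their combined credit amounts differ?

Kwame ($152,100): First-Time Homebuyer Credit: income exceeds $145,800 by $6,300, which is 26 full-or-partial $250 increments; reduction = 26 × $110 = $2,860, leaving $220. Commuter Credit: $152,100 is at or above $101,200, so the credit is $0. total $220 + $0 = $220
Oren ($151,250): First-Time Homebuyer Credit: income exceeds $145,800 by $5,450, which is 22 full-or-partial $250 increments; reduction = 22 × $110 = $2,420, leaving $660. Commuter Credit: $151,250 is at or above $101,200, so the credit is $0. total $660 + $0 = $660
Difference: |$220 − $660| = $440.

$440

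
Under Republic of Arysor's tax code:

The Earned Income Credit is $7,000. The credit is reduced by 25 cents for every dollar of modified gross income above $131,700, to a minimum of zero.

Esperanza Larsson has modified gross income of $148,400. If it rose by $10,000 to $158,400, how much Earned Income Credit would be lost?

At $148,400 — 25% of the $16,700 excess over $131,700 is $4,175; credit = $7,000 − $4,175 = $2,825.
At $158,400 — 25% of the $26,700 excess over $131,700 is $6,675; credit = $7,000 − $6,675 = $325.
Lost: $2,825 − $325 = $2,500.

$2,500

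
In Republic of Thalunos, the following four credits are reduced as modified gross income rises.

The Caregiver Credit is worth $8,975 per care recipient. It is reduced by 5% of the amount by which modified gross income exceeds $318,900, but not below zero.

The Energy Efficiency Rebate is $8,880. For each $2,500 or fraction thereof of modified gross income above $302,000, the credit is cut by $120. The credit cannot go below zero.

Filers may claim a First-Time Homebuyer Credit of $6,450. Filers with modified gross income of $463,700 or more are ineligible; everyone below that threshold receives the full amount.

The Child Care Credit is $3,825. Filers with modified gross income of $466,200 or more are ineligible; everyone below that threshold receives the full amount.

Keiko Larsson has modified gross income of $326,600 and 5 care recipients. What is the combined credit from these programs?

$62,445

Caregiver Credit: base = 5 × $8,975 = $44,875. 5% of the $7,700 excess over $318,900 is $385; credit = $44,875 − $385 = $44,490.
Energy Efficiency Rebate: income exceeds $302,000 by $24,600, which is 10 full-or-partial $2,500 increments; reduction = 10 × $120 = $1,200, leaving $7,680.
First-Time Homebuyer Credit: $326,600 is below the $463,700 cutoff, so the full $6,450 applies.
Child Care Credit: $326,600 is below the $466,200 cutoff, so the full $3,825 applies.
Total: $44,490 + $7,680 + $6,450 + $3,825 = $62,445.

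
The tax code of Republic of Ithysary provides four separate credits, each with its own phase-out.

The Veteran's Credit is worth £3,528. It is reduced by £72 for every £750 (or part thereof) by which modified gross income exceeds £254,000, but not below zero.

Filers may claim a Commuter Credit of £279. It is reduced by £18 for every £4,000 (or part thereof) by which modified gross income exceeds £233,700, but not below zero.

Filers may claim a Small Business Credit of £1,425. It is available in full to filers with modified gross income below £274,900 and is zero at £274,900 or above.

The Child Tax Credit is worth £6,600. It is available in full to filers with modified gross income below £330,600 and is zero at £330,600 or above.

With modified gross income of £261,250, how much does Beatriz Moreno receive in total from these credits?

£10,986

Veteran's Credit: income exceeds £254,000 by £7,250, which is 10 full-or-partial £750 increments; reduction = 10 × £72 = £720, leaving £2,808.
Commuter Credit: income exceeds £233,700 by £27,550, which is 7 full-or-partial £4,000 increments; reduction = 7 × £18 = £126, leaving £153.
Small Business Credit: £261,250 is below the £274,900 cutoff, so the full £1,425 applies.
Child Tax Credit: £261,250 is below the £330,600 cutoff, so the full £6,600 applies.
Total: £2,808 + £153 + £1,425 + £6,600 = £10,986.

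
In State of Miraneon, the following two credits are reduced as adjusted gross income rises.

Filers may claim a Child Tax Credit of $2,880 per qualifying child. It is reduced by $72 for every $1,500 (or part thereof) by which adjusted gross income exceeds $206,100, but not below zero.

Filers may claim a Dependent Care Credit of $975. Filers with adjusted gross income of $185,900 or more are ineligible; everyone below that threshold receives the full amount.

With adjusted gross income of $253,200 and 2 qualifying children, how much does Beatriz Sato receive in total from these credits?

$3,456

Child Tax Credit: base = 2 × $2,880 = $5,760. income exceeds $206,100 by $47,100, which is 32 full-or-partial $1,500 increments; reduction = 32 × $72 = $2,304, leaving $3,456.
Dependent Care Credit: $253,200 meets or exceeds the $185,900 cutoff, so the credit is $0.
Total: $3,456 + $0 = $3,456.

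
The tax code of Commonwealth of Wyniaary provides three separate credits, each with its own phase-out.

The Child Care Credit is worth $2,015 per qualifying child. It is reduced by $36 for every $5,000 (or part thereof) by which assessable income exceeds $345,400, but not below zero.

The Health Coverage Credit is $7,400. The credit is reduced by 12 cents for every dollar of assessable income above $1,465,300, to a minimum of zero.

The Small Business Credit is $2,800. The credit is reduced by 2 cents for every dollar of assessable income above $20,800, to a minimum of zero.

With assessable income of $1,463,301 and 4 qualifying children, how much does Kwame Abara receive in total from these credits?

Child Care Credit: base = 4 × $2,015 = $8,060. income exceeds $345,400 by $1,117,901 → 224 increments × $36 = $8,064 ≥ base, so the credit is $0.
Health Coverage Credit: $1,463,301 is at or below the $1,465,300 threshold, so the full $7,400 applies.
Small Business Credit: 2% of the $1,442,501 excess over $20,800 is $28,850.02 ≥ base, so the credit is $0.
Total: $0 + $7,400 + $0 = $7,400.

$7,400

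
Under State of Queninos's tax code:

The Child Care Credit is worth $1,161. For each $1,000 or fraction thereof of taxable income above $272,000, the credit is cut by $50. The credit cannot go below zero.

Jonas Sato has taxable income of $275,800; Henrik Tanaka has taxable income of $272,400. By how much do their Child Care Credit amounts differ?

$150

Jonas ($275,800): Child Care Credit: income exceeds $272,000 by $3,800, which is 4 full-or-partial $1,000 increments; reduction = 4 × $50 = $200, leaving $961.
Henrik ($272,400): Child Care Credit: income exceeds $272,000 by $400, which is 1 full-or-partial $1,000 increment; reduction = 1 × $50 = $50, leaving $1,111.
Difference: |$961 − $1,111| = $150.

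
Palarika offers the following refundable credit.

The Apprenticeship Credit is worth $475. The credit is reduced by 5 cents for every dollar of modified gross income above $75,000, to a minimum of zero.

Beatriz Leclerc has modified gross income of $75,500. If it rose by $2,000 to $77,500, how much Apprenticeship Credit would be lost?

$100

At $75,500 — 5% of the $500 excess over $75,000 is $25; credit = $475 − $25 = $450.
At $77,500 — 5% of the $2,500 excess over $75,000 is $125; credit = $475 − $125 = $350.
Lost: $450 − $350 = $100.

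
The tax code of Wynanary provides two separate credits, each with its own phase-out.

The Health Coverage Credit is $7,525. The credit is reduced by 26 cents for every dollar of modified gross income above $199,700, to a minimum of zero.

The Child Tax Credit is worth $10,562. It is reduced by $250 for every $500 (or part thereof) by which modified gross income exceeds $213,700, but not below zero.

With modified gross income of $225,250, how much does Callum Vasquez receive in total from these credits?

Health Coverage Credit: 26% of the $25,550 excess over $199,700 is $6,643; credit = $7,525 − $6,643 = $882.
Child Tax Credit: income exceeds $213,700 by $11,550, which is 24 full-or-partial $500 increments; reduction = 24 × $250 = $6,000, leaving $4,562.
Total: $882 + $4,562 = $5,444.

$5,444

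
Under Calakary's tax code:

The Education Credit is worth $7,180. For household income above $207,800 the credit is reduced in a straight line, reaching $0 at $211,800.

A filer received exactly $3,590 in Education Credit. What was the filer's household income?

$3,590 is 3,590/7,180 of the full $7,180, so 3,590/7,180 of the $4,000 range has been used: income = $207,800 + $4,000 × 3,590/7,180 = $209,800.

$209,800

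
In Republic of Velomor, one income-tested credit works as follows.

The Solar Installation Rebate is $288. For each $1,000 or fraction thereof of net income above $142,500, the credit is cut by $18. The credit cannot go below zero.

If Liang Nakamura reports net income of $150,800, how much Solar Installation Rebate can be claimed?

$126

Solar Installation Rebate: income exceeds $142,500 by $8,300, which is 9 full-or-partial $1,000 increments; reduction = 9 × $18 = $162, leaving $126.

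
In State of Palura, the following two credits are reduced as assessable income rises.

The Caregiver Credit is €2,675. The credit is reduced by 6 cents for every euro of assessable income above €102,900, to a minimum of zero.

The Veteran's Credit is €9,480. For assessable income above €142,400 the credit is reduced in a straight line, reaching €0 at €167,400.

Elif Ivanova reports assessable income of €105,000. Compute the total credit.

€12,029

Caregiver Credit: 6% of the €2,100 excess over €102,900 is €126; credit = €2,675 − €126 = €2,549.
Veteran's Credit: €105,000 is at or below the €142,400 threshold, so the full €9,480 applies.
Total: €2,549 + €9,480 = €12,029.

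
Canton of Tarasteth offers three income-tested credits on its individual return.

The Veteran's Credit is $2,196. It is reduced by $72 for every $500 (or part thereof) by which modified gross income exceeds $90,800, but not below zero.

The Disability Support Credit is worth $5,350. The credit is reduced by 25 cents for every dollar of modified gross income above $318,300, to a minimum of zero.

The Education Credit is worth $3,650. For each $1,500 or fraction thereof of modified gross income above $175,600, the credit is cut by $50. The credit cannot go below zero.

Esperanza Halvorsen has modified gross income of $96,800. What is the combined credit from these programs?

Veteran's Credit: income exceeds $90,800 by $6,000, which is 12 full-or-partial $500 increments; reduction = 12 × $72 = $864, leaving $1,332.
Disability Support Credit: $96,800 is at or below the $318,300 threshold, so the full $5,350 applies.
Education Credit: $96,800 is at or below the $175,600 threshold, so the full $3,650 applies.
Total: $1,332 + $5,350 + $3,650 = $10,332.

$10,332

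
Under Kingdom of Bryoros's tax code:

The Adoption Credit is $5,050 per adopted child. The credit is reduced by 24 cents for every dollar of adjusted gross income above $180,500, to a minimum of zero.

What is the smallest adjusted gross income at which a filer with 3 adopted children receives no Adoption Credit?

Full credit = 3 × $5,050 = $15,150.
The credit falls by 24% of each dollar above $180,500, so it reaches zero when the excess is $15,150 / 24% = $63,125: income = $180,500 + $63,125 = $243,625.

$243,625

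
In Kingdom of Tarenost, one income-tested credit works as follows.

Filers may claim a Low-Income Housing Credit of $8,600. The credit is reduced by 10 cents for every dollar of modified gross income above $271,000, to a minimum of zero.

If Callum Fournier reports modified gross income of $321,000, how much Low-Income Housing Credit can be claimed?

Low-Income Housing Credit: 10% of the $50,000 excess over $271,000 is $5,000; credit = $8,600 − $5,000 = $3,600.

$3,600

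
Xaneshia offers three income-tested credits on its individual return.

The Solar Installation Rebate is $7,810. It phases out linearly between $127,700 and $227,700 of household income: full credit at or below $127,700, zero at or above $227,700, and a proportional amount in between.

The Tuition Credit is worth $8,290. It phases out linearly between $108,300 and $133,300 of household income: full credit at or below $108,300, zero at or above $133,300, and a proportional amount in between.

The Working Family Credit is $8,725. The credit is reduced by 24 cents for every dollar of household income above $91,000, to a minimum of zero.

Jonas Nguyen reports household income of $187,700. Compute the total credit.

Solar Installation Rebate: $187,700 is $60,000 into a $100,000 phase-out range, leaving 40,000/100,000 of the credit: $7,810 × 40,000/100,000 = $3,124.
Tuition Credit: $187,700 is at or above $133,300, so the credit is $0.
Working Family Credit: 24% of the $96,700 excess over $91,000 is $23,208 ≥ base, so the credit is $0.
Total: $3,124 + $0 + $0 = $3,124.

$3,124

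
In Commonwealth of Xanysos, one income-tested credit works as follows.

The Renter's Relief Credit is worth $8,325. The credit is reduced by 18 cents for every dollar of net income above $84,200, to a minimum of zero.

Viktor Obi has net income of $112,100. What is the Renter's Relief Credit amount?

$3,303

Renter's Relief Credit: 18% of the $27,900 excess over $84,200 is $5,022; credit = $8,325 − $5,022 = $3,303.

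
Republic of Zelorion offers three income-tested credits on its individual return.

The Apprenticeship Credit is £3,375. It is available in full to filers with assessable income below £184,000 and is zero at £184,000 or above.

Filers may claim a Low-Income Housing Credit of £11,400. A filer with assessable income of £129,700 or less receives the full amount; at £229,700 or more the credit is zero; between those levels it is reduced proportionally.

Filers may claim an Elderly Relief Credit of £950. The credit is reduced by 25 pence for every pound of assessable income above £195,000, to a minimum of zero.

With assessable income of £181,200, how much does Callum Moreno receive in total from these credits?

Apprenticeship Credit: £181,200 is below the £184,000 cutoff, so the full £3,375 applies.
Low-Income Housing Credit: £181,200 is £51,500 into a £100,000 phase-out range, leaving 48,500/100,000 of the credit: £11,400 × 48,500/100,000 = £5,529.
Elderly Relief Credit: £181,200 is at or below the £195,000 threshold, so the full £950 applies.
Total: £3,375 + £5,529 + £950 = £9,854.

£9,854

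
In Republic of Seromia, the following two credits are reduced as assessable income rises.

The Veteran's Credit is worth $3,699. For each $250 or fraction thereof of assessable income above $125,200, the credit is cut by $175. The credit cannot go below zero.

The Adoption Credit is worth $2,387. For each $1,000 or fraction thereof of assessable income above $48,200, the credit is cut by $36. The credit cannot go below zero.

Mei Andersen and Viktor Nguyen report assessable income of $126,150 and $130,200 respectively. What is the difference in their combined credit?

Mei ($126,150): Veteran's Credit: income exceeds $125,200 by $950, which is 4 full-or-partial $250 increments; reduction = 4 × $175 = $700, leaving $2,999. Adoption Credit: income exceeds $48,200 by $77,950 → 78 increments × $36 = $2,808 ≥ base, so the credit is $0. total $2,999 + $0 = $2,999
Viktor ($130,200): Veteran's Credit: income exceeds $125,200 by $5,000, which is 20 full-or-partial $250 increments; reduction = 20 × $175 = $3,500, leaving $199. Adoption Credit: income exceeds $48,200 by $82,000 → 82 increments × $36 = $2,952 ≥ base, so the credit is $0. total $199 + $0 = $199
Difference: |$2,999 − $199| = $2,800.

$2,800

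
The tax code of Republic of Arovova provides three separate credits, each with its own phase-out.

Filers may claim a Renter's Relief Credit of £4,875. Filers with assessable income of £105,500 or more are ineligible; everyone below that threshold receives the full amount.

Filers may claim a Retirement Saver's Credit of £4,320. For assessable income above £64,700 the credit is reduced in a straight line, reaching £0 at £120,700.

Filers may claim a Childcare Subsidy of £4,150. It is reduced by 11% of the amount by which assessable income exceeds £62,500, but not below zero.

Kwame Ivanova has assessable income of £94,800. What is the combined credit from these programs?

Renter's Relief Credit: £94,800 is below the £105,500 cutoff, so the full £4,875 applies.
Retirement Saver's Credit: £94,800 is £30,100 into a £56,000 phase-out range, leaving 25,900/56,000 of the credit: £4,320 × 25,900/56,000 = £1,998.
Childcare Subsidy: 11% of the £32,300 excess over £62,500 is £3,553; credit = £4,150 − £3,553 = £597.
Total: £4,875 + £1,998 + £597 = £7,470.

£7,470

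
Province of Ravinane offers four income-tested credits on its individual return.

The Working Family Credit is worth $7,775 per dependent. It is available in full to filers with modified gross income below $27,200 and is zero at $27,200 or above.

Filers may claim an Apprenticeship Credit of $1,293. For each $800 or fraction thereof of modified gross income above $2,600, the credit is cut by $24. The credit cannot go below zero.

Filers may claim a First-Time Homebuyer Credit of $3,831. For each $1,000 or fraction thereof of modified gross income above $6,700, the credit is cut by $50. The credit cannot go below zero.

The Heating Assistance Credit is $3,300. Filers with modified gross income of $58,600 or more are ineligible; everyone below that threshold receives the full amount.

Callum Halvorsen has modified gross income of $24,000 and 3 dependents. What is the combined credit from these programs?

$30,201

Working Family Credit: base = 3 × $7,775 = $23,325. $24,000 is below the $27,200 cutoff, so the full $23,325 applies.
Apprenticeship Credit: income exceeds $2,600 by $21,400, which is 27 full-or-partial $800 increments; reduction = 27 × $24 = $648, leaving $645.
First-Time Homebuyer Credit: income exceeds $6,700 by $17,300, which is 18 full-or-partial $1,000 increments; reduction = 18 × $50 = $900, leaving $2,931.
Heating Assistance Credit: $24,000 is below the $58,600 cutoff, so the full $3,300 applies.
Total: $23,325 + $645 + $2,931 + $3,300 = $30,201.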